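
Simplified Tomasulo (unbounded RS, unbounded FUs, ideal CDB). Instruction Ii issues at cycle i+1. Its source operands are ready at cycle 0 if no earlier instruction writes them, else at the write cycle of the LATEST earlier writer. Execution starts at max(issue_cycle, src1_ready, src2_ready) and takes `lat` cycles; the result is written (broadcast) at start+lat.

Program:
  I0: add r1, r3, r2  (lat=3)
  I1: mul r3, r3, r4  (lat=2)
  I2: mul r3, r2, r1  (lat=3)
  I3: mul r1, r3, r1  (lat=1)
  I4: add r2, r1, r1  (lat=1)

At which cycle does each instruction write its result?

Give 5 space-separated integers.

Answer: 4 4 7 8 9

Derivation:
I0 add r1: issue@1 deps=(None,None) exec_start@1 write@4
I1 mul r3: issue@2 deps=(None,None) exec_start@2 write@4
I2 mul r3: issue@3 deps=(None,0) exec_start@4 write@7
I3 mul r1: issue@4 deps=(2,0) exec_start@7 write@8
I4 add r2: issue@5 deps=(3,3) exec_start@8 write@9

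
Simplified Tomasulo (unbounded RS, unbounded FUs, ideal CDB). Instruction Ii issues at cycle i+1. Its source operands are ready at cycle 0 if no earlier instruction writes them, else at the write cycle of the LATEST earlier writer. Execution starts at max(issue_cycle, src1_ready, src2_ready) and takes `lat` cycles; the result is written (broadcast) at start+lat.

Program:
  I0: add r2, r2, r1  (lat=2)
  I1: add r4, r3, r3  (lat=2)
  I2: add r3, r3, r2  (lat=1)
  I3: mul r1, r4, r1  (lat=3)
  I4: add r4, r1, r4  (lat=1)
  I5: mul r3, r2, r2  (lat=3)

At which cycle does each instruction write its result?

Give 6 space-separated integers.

I0 add r2: issue@1 deps=(None,None) exec_start@1 write@3
I1 add r4: issue@2 deps=(None,None) exec_start@2 write@4
I2 add r3: issue@3 deps=(None,0) exec_start@3 write@4
I3 mul r1: issue@4 deps=(1,None) exec_start@4 write@7
I4 add r4: issue@5 deps=(3,1) exec_start@7 write@8
I5 mul r3: issue@6 deps=(0,0) exec_start@6 write@9

Answer: 3 4 4 7 8 9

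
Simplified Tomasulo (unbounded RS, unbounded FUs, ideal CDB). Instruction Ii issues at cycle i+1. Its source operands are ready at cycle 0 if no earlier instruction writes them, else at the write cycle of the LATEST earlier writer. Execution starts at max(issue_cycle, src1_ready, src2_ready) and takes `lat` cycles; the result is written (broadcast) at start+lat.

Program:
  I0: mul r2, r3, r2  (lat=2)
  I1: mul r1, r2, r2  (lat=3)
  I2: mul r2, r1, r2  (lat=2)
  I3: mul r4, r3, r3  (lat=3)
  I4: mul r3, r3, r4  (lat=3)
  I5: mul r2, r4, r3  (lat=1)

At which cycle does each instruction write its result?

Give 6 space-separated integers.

I0 mul r2: issue@1 deps=(None,None) exec_start@1 write@3
I1 mul r1: issue@2 deps=(0,0) exec_start@3 write@6
I2 mul r2: issue@3 deps=(1,0) exec_start@6 write@8
I3 mul r4: issue@4 deps=(None,None) exec_start@4 write@7
I4 mul r3: issue@5 deps=(None,3) exec_start@7 write@10
I5 mul r2: issue@6 deps=(3,4) exec_start@10 write@11

Answer: 3 6 8 7 10 11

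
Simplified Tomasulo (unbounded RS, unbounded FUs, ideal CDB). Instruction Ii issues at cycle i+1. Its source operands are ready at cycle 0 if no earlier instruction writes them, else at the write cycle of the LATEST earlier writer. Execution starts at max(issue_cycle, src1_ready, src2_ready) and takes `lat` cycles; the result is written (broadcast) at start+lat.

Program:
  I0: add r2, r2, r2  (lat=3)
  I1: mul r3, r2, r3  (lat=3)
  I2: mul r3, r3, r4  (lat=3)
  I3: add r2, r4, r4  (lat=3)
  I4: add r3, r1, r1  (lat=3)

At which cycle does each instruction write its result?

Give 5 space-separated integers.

I0 add r2: issue@1 deps=(None,None) exec_start@1 write@4
I1 mul r3: issue@2 deps=(0,None) exec_start@4 write@7
I2 mul r3: issue@3 deps=(1,None) exec_start@7 write@10
I3 add r2: issue@4 deps=(None,None) exec_start@4 write@7
I4 add r3: issue@5 deps=(None,None) exec_start@5 write@8

Answer: 4 7 10 7 8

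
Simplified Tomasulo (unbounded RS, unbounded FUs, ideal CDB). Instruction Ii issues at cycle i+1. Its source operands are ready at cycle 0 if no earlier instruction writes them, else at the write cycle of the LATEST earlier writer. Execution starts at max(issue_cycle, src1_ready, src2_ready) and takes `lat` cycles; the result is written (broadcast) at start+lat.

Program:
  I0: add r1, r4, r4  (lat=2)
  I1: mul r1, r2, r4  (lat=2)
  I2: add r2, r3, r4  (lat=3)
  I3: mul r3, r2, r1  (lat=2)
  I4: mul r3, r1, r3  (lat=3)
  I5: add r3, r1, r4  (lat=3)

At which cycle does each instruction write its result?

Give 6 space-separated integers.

I0 add r1: issue@1 deps=(None,None) exec_start@1 write@3
I1 mul r1: issue@2 deps=(None,None) exec_start@2 write@4
I2 add r2: issue@3 deps=(None,None) exec_start@3 write@6
I3 mul r3: issue@4 deps=(2,1) exec_start@6 write@8
I4 mul r3: issue@5 deps=(1,3) exec_start@8 write@11
I5 add r3: issue@6 deps=(1,None) exec_start@6 write@9

Answer: 3 4 6 8 11 9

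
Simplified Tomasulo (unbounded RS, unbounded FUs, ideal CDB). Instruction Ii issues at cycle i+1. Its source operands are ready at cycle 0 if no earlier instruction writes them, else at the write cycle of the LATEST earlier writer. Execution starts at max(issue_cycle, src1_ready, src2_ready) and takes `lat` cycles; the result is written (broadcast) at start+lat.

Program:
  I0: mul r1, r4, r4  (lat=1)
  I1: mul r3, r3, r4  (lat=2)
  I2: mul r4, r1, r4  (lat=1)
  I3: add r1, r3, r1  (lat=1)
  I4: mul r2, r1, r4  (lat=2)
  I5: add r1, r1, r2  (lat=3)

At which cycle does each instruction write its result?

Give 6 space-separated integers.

I0 mul r1: issue@1 deps=(None,None) exec_start@1 write@2
I1 mul r3: issue@2 deps=(None,None) exec_start@2 write@4
I2 mul r4: issue@3 deps=(0,None) exec_start@3 write@4
I3 add r1: issue@4 deps=(1,0) exec_start@4 write@5
I4 mul r2: issue@5 deps=(3,2) exec_start@5 write@7
I5 add r1: issue@6 deps=(3,4) exec_start@7 write@10

Answer: 2 4 4 5 7 10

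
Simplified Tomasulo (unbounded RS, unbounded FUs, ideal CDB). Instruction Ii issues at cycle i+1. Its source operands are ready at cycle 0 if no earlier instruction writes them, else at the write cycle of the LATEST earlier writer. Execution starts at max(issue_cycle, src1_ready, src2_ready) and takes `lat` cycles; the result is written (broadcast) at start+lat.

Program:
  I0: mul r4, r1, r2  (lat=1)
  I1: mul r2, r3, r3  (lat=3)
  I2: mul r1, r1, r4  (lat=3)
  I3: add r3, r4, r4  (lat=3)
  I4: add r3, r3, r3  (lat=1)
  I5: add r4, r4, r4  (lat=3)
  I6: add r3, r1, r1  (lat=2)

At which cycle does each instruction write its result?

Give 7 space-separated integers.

Answer: 2 5 6 7 8 9 9

Derivation:
I0 mul r4: issue@1 deps=(None,None) exec_start@1 write@2
I1 mul r2: issue@2 deps=(None,None) exec_start@2 write@5
I2 mul r1: issue@3 deps=(None,0) exec_start@3 write@6
I3 add r3: issue@4 deps=(0,0) exec_start@4 write@7
I4 add r3: issue@5 deps=(3,3) exec_start@7 write@8
I5 add r4: issue@6 deps=(0,0) exec_start@6 write@9
I6 add r3: issue@7 deps=(2,2) exec_start@7 write@9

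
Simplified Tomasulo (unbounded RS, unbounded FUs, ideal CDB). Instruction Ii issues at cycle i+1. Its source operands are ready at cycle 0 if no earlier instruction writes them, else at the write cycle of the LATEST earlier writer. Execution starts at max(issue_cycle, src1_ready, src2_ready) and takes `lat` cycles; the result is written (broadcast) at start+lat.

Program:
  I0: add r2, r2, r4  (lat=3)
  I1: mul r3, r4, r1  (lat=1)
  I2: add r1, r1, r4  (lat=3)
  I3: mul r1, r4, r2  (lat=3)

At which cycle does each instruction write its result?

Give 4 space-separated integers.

I0 add r2: issue@1 deps=(None,None) exec_start@1 write@4
I1 mul r3: issue@2 deps=(None,None) exec_start@2 write@3
I2 add r1: issue@3 deps=(None,None) exec_start@3 write@6
I3 mul r1: issue@4 deps=(None,0) exec_start@4 write@7

Answer: 4 3 6 7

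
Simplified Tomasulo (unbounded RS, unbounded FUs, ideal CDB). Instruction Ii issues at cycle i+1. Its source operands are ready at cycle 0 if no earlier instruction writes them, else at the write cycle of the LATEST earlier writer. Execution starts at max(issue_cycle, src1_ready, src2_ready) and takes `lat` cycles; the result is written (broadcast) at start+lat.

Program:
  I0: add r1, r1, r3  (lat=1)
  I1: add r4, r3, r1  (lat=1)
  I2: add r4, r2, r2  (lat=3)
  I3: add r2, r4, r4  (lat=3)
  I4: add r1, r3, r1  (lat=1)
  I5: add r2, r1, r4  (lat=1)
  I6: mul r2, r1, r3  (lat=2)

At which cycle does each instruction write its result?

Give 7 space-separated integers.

Answer: 2 3 6 9 6 7 9

Derivation:
I0 add r1: issue@1 deps=(None,None) exec_start@1 write@2
I1 add r4: issue@2 deps=(None,0) exec_start@2 write@3
I2 add r4: issue@3 deps=(None,None) exec_start@3 write@6
I3 add r2: issue@4 deps=(2,2) exec_start@6 write@9
I4 add r1: issue@5 deps=(None,0) exec_start@5 write@6
I5 add r2: issue@6 deps=(4,2) exec_start@6 write@7
I6 mul r2: issue@7 deps=(4,None) exec_start@7 write@9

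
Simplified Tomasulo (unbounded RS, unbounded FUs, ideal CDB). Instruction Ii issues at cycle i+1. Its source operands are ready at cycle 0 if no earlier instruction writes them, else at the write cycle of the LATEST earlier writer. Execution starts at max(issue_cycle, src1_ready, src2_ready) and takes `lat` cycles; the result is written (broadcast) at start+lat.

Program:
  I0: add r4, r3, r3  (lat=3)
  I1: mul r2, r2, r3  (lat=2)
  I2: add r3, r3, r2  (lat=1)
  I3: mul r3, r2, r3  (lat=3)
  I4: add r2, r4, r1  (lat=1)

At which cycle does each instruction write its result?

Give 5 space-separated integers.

I0 add r4: issue@1 deps=(None,None) exec_start@1 write@4
I1 mul r2: issue@2 deps=(None,None) exec_start@2 write@4
I2 add r3: issue@3 deps=(None,1) exec_start@4 write@5
I3 mul r3: issue@4 deps=(1,2) exec_start@5 write@8
I4 add r2: issue@5 deps=(0,None) exec_start@5 write@6

Answer: 4 4 5 8 6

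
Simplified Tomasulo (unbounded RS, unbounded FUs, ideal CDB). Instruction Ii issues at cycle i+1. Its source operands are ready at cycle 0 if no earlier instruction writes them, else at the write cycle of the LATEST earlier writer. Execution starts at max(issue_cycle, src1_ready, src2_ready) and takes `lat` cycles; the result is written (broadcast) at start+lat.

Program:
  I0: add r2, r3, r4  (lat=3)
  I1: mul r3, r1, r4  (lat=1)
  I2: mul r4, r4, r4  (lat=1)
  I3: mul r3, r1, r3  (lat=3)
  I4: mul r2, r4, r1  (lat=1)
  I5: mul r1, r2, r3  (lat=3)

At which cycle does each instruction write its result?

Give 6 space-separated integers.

Answer: 4 3 4 7 6 10

Derivation:
I0 add r2: issue@1 deps=(None,None) exec_start@1 write@4
I1 mul r3: issue@2 deps=(None,None) exec_start@2 write@3
I2 mul r4: issue@3 deps=(None,None) exec_start@3 write@4
I3 mul r3: issue@4 deps=(None,1) exec_start@4 write@7
I4 mul r2: issue@5 deps=(2,None) exec_start@5 write@6
I5 mul r1: issue@6 deps=(4,3) exec_start@7 write@10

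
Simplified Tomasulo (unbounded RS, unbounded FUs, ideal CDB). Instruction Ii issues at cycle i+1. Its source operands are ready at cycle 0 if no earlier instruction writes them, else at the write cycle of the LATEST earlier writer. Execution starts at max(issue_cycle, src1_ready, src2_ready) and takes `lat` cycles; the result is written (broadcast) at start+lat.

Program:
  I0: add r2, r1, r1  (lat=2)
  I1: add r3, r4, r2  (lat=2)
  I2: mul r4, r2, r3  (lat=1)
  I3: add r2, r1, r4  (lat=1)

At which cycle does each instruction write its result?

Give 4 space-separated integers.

I0 add r2: issue@1 deps=(None,None) exec_start@1 write@3
I1 add r3: issue@2 deps=(None,0) exec_start@3 write@5
I2 mul r4: issue@3 deps=(0,1) exec_start@5 write@6
I3 add r2: issue@4 deps=(None,2) exec_start@6 write@7

Answer: 3 5 6 7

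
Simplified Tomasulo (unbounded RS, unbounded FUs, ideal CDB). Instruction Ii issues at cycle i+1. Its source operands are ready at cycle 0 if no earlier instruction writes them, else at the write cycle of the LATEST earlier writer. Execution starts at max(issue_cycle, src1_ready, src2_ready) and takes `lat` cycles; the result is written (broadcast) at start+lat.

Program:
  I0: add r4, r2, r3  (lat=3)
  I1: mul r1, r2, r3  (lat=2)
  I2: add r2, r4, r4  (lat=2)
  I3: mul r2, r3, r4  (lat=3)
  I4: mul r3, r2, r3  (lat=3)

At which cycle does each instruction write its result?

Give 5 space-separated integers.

I0 add r4: issue@1 deps=(None,None) exec_start@1 write@4
I1 mul r1: issue@2 deps=(None,None) exec_start@2 write@4
I2 add r2: issue@3 deps=(0,0) exec_start@4 write@6
I3 mul r2: issue@4 deps=(None,0) exec_start@4 write@7
I4 mul r3: issue@5 deps=(3,None) exec_start@7 write@10

Answer: 4 4 6 7 10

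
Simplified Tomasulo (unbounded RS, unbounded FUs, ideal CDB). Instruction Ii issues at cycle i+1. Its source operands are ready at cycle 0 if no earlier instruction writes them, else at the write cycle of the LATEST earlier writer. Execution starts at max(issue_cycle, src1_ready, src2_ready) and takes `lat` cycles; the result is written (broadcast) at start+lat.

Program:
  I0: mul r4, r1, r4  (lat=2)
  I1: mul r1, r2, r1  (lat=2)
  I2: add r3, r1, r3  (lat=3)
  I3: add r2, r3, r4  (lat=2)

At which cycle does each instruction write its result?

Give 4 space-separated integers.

Answer: 3 4 7 9

Derivation:
I0 mul r4: issue@1 deps=(None,None) exec_start@1 write@3
I1 mul r1: issue@2 deps=(None,None) exec_start@2 write@4
I2 add r3: issue@3 deps=(1,None) exec_start@4 write@7
I3 add r2: issue@4 deps=(2,0) exec_start@7 write@9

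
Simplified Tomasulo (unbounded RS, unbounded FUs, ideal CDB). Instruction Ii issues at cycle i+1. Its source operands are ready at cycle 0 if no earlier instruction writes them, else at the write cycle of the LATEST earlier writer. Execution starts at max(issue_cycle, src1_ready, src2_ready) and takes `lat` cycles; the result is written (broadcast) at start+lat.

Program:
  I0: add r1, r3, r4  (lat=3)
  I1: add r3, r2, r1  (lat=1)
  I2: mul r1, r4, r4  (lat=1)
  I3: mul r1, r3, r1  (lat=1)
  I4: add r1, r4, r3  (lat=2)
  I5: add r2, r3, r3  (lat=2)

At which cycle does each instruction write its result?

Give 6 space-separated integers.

Answer: 4 5 4 6 7 8

Derivation:
I0 add r1: issue@1 deps=(None,None) exec_start@1 write@4
I1 add r3: issue@2 deps=(None,0) exec_start@4 write@5
I2 mul r1: issue@3 deps=(None,None) exec_start@3 write@4
I3 mul r1: issue@4 deps=(1,2) exec_start@5 write@6
I4 add r1: issue@5 deps=(None,1) exec_start@5 write@7
I5 add r2: issue@6 deps=(1,1) exec_start@6 write@8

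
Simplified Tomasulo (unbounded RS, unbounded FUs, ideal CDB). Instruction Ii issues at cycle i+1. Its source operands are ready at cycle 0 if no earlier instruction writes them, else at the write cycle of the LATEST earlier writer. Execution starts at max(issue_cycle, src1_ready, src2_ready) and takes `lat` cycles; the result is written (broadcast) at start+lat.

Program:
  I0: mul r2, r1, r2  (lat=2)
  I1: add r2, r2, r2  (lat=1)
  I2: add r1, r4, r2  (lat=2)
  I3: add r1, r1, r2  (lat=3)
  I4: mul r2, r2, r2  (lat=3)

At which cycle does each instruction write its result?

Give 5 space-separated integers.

I0 mul r2: issue@1 deps=(None,None) exec_start@1 write@3
I1 add r2: issue@2 deps=(0,0) exec_start@3 write@4
I2 add r1: issue@3 deps=(None,1) exec_start@4 write@6
I3 add r1: issue@4 deps=(2,1) exec_start@6 write@9
I4 mul r2: issue@5 deps=(1,1) exec_start@5 write@8

Answer: 3 4 6 9 8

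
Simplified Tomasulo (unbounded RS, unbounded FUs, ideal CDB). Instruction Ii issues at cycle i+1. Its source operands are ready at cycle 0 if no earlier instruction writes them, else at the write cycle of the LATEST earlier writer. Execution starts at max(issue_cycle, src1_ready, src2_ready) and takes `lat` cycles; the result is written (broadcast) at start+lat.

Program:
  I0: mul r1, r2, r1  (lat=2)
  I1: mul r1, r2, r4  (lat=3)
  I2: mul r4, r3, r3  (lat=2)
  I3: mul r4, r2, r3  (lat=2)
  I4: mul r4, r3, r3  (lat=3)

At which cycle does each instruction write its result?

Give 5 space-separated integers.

Answer: 3 5 5 6 8

Derivation:
I0 mul r1: issue@1 deps=(None,None) exec_start@1 write@3
I1 mul r1: issue@2 deps=(None,None) exec_start@2 write@5
I2 mul r4: issue@3 deps=(None,None) exec_start@3 write@5
I3 mul r4: issue@4 deps=(None,None) exec_start@4 write@6
I4 mul r4: issue@5 deps=(None,None) exec_start@5 write@8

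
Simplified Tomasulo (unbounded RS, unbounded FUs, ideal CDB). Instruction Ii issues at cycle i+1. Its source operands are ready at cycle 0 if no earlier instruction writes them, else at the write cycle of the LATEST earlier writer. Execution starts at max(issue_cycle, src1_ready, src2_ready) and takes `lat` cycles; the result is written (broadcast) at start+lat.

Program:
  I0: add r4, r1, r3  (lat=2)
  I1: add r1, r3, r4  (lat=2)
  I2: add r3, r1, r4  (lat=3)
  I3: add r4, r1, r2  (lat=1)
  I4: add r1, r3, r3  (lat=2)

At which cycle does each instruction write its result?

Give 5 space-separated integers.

Answer: 3 5 8 6 10

Derivation:
I0 add r4: issue@1 deps=(None,None) exec_start@1 write@3
I1 add r1: issue@2 deps=(None,0) exec_start@3 write@5
I2 add r3: issue@3 deps=(1,0) exec_start@5 write@8
I3 add r4: issue@4 deps=(1,None) exec_start@5 write@6
I4 add r1: issue@5 deps=(2,2) exec_start@8 write@10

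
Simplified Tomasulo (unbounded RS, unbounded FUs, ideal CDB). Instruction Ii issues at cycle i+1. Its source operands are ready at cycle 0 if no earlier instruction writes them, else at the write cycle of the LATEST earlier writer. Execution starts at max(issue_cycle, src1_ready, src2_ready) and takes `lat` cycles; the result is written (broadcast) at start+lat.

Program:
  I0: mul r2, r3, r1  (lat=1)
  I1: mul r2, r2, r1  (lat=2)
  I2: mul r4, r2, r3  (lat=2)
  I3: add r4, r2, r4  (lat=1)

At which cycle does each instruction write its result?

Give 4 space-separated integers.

Answer: 2 4 6 7

Derivation:
I0 mul r2: issue@1 deps=(None,None) exec_start@1 write@2
I1 mul r2: issue@2 deps=(0,None) exec_start@2 write@4
I2 mul r4: issue@3 deps=(1,None) exec_start@4 write@6
I3 add r4: issue@4 deps=(1,2) exec_start@6 write@7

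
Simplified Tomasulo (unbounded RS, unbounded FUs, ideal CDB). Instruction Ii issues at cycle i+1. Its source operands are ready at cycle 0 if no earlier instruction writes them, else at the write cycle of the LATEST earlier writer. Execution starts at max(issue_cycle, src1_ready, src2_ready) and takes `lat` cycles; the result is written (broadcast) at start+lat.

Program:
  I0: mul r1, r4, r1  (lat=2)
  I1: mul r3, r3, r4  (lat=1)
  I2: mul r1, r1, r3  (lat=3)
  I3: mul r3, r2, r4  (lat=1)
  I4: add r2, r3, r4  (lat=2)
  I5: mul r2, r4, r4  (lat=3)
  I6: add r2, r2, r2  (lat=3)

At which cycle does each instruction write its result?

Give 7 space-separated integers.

Answer: 3 3 6 5 7 9 12

Derivation:
I0 mul r1: issue@1 deps=(None,None) exec_start@1 write@3
I1 mul r3: issue@2 deps=(None,None) exec_start@2 write@3
I2 mul r1: issue@3 deps=(0,1) exec_start@3 write@6
I3 mul r3: issue@4 deps=(None,None) exec_start@4 write@5
I4 add r2: issue@5 deps=(3,None) exec_start@5 write@7
I5 mul r2: issue@6 deps=(None,None) exec_start@6 write@9
I6 add r2: issue@7 deps=(5,5) exec_start@9 write@12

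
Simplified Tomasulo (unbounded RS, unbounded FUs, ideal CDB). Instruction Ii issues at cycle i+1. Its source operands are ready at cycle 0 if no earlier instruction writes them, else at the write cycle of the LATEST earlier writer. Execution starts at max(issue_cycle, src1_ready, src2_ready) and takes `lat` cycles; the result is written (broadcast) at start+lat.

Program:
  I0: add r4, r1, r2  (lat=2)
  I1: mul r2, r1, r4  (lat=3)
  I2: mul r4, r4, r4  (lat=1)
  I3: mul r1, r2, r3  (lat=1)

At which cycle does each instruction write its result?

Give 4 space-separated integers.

I0 add r4: issue@1 deps=(None,None) exec_start@1 write@3
I1 mul r2: issue@2 deps=(None,0) exec_start@3 write@6
I2 mul r4: issue@3 deps=(0,0) exec_start@3 write@4
I3 mul r1: issue@4 deps=(1,None) exec_start@6 write@7

Answer: 3 6 4 7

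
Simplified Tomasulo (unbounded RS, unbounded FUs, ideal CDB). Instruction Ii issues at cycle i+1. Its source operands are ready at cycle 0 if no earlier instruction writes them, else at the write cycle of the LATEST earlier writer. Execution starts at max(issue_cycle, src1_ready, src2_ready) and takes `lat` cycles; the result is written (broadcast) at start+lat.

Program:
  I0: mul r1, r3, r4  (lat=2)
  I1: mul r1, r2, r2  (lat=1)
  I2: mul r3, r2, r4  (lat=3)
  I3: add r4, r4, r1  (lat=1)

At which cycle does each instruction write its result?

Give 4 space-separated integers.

Answer: 3 3 6 5

Derivation:
I0 mul r1: issue@1 deps=(None,None) exec_start@1 write@3
I1 mul r1: issue@2 deps=(None,None) exec_start@2 write@3
I2 mul r3: issue@3 deps=(None,None) exec_start@3 write@6
I3 add r4: issue@4 deps=(None,1) exec_start@4 write@5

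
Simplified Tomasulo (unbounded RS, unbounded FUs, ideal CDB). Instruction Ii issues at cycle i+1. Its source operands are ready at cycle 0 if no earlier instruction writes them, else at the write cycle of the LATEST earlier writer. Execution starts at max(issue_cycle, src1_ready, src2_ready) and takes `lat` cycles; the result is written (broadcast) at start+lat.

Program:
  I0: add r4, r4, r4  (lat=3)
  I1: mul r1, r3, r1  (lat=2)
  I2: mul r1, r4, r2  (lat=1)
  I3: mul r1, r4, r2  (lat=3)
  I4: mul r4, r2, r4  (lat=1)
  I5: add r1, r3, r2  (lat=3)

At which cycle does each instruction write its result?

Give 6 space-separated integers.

I0 add r4: issue@1 deps=(None,None) exec_start@1 write@4
I1 mul r1: issue@2 deps=(None,None) exec_start@2 write@4
I2 mul r1: issue@3 deps=(0,None) exec_start@4 write@5
I3 mul r1: issue@4 deps=(0,None) exec_start@4 write@7
I4 mul r4: issue@5 deps=(None,0) exec_start@5 write@6
I5 add r1: issue@6 deps=(None,None) exec_start@6 write@9

Answer: 4 4 5 7 6 9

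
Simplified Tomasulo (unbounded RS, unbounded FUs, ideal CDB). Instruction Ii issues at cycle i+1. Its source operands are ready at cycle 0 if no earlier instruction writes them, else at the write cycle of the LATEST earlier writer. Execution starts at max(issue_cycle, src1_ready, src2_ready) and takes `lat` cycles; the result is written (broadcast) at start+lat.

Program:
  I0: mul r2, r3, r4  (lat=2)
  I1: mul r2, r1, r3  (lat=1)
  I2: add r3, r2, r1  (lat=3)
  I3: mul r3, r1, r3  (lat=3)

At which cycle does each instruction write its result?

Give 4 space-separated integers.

Answer: 3 3 6 9

Derivation:
I0 mul r2: issue@1 deps=(None,None) exec_start@1 write@3
I1 mul r2: issue@2 deps=(None,None) exec_start@2 write@3
I2 add r3: issue@3 deps=(1,None) exec_start@3 write@6
I3 mul r3: issue@4 deps=(None,2) exec_start@6 write@9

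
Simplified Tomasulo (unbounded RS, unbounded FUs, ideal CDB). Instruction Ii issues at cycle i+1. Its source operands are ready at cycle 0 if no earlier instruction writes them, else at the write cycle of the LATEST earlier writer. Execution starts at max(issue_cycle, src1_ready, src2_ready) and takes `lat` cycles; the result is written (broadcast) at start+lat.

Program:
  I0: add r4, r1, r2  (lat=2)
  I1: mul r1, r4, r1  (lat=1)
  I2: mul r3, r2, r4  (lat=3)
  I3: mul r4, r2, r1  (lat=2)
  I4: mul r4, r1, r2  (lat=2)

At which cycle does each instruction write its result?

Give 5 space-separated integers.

I0 add r4: issue@1 deps=(None,None) exec_start@1 write@3
I1 mul r1: issue@2 deps=(0,None) exec_start@3 write@4
I2 mul r3: issue@3 deps=(None,0) exec_start@3 write@6
I3 mul r4: issue@4 deps=(None,1) exec_start@4 write@6
I4 mul r4: issue@5 deps=(1,None) exec_start@5 write@7

Answer: 3 4 6 6 7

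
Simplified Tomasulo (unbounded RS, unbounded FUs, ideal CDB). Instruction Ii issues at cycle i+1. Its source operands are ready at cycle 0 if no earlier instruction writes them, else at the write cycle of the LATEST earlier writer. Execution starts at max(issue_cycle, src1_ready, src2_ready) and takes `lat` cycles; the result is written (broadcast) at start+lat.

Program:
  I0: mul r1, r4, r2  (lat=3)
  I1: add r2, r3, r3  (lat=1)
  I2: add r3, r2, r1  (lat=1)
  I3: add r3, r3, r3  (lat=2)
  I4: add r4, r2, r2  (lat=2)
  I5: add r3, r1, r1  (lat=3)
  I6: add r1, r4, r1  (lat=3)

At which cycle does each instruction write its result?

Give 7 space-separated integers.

Answer: 4 3 5 7 7 9 10

Derivation:
I0 mul r1: issue@1 deps=(None,None) exec_start@1 write@4
I1 add r2: issue@2 deps=(None,None) exec_start@2 write@3
I2 add r3: issue@3 deps=(1,0) exec_start@4 write@5
I3 add r3: issue@4 deps=(2,2) exec_start@5 write@7
I4 add r4: issue@5 deps=(1,1) exec_start@5 write@7
I5 add r3: issue@6 deps=(0,0) exec_start@6 write@9
I6 add r1: issue@7 deps=(4,0) exec_start@7 write@10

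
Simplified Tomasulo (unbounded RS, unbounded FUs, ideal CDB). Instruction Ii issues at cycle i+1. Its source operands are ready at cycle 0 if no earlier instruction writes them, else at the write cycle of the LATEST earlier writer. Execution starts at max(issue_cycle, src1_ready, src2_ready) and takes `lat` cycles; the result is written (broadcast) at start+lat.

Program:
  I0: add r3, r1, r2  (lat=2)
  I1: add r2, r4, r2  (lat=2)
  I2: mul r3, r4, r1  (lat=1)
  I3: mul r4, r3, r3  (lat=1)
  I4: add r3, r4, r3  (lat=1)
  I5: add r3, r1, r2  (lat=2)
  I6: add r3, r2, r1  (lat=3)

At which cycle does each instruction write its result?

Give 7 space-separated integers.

Answer: 3 4 4 5 6 8 10

Derivation:
I0 add r3: issue@1 deps=(None,None) exec_start@1 write@3
I1 add r2: issue@2 deps=(None,None) exec_start@2 write@4
I2 mul r3: issue@3 deps=(None,None) exec_start@3 write@4
I3 mul r4: issue@4 deps=(2,2) exec_start@4 write@5
I4 add r3: issue@5 deps=(3,2) exec_start@5 write@6
I5 add r3: issue@6 deps=(None,1) exec_start@6 write@8
I6 add r3: issue@7 deps=(1,None) exec_start@7 write@10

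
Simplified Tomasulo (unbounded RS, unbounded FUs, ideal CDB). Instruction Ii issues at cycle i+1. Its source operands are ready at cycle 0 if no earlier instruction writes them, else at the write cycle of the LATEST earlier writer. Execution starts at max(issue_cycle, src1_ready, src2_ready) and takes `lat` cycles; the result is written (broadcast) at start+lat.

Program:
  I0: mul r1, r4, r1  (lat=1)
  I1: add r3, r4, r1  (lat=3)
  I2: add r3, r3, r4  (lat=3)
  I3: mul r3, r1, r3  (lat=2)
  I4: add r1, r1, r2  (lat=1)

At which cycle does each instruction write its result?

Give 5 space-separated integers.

I0 mul r1: issue@1 deps=(None,None) exec_start@1 write@2
I1 add r3: issue@2 deps=(None,0) exec_start@2 write@5
I2 add r3: issue@3 deps=(1,None) exec_start@5 write@8
I3 mul r3: issue@4 deps=(0,2) exec_start@8 write@10
I4 add r1: issue@5 deps=(0,None) exec_start@5 write@6

Answer: 2 5 8 10 6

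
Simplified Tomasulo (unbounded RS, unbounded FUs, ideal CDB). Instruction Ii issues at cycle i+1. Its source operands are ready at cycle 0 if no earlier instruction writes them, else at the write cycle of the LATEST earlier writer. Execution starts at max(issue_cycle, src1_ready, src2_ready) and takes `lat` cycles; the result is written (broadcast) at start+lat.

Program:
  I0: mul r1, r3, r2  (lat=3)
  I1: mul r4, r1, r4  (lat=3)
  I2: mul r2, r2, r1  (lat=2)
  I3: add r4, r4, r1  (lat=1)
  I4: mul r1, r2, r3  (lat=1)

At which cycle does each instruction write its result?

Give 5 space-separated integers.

Answer: 4 7 6 8 7

Derivation:
I0 mul r1: issue@1 deps=(None,None) exec_start@1 write@4
I1 mul r4: issue@2 deps=(0,None) exec_start@4 write@7
I2 mul r2: issue@3 deps=(None,0) exec_start@4 write@6
I3 add r4: issue@4 deps=(1,0) exec_start@7 write@8
I4 mul r1: issue@5 deps=(2,None) exec_start@6 write@7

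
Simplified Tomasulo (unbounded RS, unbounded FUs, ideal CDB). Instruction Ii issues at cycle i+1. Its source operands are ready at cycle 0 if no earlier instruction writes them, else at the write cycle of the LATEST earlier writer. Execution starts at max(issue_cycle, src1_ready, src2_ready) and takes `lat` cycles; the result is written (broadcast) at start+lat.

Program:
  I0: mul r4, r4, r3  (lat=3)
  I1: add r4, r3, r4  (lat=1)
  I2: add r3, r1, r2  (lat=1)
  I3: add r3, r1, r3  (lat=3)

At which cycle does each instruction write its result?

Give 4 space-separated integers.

I0 mul r4: issue@1 deps=(None,None) exec_start@1 write@4
I1 add r4: issue@2 deps=(None,0) exec_start@4 write@5
I2 add r3: issue@3 deps=(None,None) exec_start@3 write@4
I3 add r3: issue@4 deps=(None,2) exec_start@4 write@7

Answer: 4 5 4 7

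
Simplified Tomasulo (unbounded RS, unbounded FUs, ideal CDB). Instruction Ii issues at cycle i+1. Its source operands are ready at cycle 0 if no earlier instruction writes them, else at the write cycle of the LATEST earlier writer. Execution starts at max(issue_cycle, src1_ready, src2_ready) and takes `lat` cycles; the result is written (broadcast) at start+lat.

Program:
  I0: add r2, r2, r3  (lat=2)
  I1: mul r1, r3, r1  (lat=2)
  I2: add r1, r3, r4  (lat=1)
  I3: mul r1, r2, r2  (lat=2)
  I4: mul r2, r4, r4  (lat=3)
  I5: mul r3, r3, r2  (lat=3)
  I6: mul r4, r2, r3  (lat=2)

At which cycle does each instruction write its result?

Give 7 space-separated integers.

Answer: 3 4 4 6 8 11 13

Derivation:
I0 add r2: issue@1 deps=(None,None) exec_start@1 write@3
I1 mul r1: issue@2 deps=(None,None) exec_start@2 write@4
I2 add r1: issue@3 deps=(None,None) exec_start@3 write@4
I3 mul r1: issue@4 deps=(0,0) exec_start@4 write@6
I4 mul r2: issue@5 deps=(None,None) exec_start@5 write@8
I5 mul r3: issue@6 deps=(None,4) exec_start@8 write@11
I6 mul r4: issue@7 deps=(4,5) exec_start@11 write@13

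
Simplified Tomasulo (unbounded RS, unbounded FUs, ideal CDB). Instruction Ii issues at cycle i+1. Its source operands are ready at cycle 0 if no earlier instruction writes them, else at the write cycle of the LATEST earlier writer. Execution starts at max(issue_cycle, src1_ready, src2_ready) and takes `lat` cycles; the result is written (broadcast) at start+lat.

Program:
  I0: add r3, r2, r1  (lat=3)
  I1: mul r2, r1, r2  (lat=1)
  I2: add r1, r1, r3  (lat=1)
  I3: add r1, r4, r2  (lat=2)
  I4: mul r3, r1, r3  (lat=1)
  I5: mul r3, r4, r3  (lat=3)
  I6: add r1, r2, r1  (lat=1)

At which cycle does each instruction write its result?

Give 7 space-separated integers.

I0 add r3: issue@1 deps=(None,None) exec_start@1 write@4
I1 mul r2: issue@2 deps=(None,None) exec_start@2 write@3
I2 add r1: issue@3 deps=(None,0) exec_start@4 write@5
I3 add r1: issue@4 deps=(None,1) exec_start@4 write@6
I4 mul r3: issue@5 deps=(3,0) exec_start@6 write@7
I5 mul r3: issue@6 deps=(None,4) exec_start@7 write@10
I6 add r1: issue@7 deps=(1,3) exec_start@7 write@8

Answer: 4 3 5 6 7 10 8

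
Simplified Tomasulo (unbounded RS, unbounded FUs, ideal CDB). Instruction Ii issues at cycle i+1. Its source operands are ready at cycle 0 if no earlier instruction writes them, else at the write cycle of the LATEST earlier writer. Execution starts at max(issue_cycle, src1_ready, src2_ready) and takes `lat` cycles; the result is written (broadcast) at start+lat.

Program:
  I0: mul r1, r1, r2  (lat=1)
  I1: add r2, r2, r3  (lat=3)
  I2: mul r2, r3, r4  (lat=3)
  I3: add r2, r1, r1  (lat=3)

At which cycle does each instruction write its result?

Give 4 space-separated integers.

Answer: 2 5 6 7

Derivation:
I0 mul r1: issue@1 deps=(None,None) exec_start@1 write@2
I1 add r2: issue@2 deps=(None,None) exec_start@2 write@5
I2 mul r2: issue@3 deps=(None,None) exec_start@3 write@6
I3 add r2: issue@4 deps=(0,0) exec_start@4 write@7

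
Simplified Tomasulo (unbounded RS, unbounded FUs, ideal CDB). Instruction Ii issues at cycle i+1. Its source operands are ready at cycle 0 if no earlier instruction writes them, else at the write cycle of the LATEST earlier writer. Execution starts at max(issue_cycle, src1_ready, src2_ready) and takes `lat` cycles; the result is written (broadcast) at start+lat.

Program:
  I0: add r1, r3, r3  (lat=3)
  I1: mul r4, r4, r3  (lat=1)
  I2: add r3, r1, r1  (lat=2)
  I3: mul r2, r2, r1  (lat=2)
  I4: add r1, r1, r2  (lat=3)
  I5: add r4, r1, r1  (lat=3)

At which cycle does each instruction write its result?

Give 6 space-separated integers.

I0 add r1: issue@1 deps=(None,None) exec_start@1 write@4
I1 mul r4: issue@2 deps=(None,None) exec_start@2 write@3
I2 add r3: issue@3 deps=(0,0) exec_start@4 write@6
I3 mul r2: issue@4 deps=(None,0) exec_start@4 write@6
I4 add r1: issue@5 deps=(0,3) exec_start@6 write@9
I5 add r4: issue@6 deps=(4,4) exec_start@9 write@12

Answer: 4 3 6 6 9 12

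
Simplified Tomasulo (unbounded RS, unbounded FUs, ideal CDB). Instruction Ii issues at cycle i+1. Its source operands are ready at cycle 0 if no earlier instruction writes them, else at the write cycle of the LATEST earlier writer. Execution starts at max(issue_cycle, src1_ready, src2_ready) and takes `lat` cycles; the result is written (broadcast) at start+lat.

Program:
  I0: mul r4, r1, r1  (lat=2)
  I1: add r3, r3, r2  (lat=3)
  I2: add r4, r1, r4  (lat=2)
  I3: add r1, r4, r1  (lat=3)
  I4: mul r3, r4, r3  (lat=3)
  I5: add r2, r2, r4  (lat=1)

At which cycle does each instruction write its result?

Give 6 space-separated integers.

Answer: 3 5 5 8 8 7

Derivation:
I0 mul r4: issue@1 deps=(None,None) exec_start@1 write@3
I1 add r3: issue@2 deps=(None,None) exec_start@2 write@5
I2 add r4: issue@3 deps=(None,0) exec_start@3 write@5
I3 add r1: issue@4 deps=(2,None) exec_start@5 write@8
I4 mul r3: issue@5 deps=(2,1) exec_start@5 write@8
I5 add r2: issue@6 deps=(None,2) exec_start@6 write@7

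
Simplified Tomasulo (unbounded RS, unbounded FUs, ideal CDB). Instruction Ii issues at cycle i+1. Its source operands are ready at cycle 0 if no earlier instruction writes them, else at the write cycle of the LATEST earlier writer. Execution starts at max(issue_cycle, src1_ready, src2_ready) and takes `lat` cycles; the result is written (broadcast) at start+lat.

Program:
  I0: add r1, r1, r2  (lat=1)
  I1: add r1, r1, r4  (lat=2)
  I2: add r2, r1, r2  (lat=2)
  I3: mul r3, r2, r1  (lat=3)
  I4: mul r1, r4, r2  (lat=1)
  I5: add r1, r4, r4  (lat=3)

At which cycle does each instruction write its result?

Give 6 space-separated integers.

I0 add r1: issue@1 deps=(None,None) exec_start@1 write@2
I1 add r1: issue@2 deps=(0,None) exec_start@2 write@4
I2 add r2: issue@3 deps=(1,None) exec_start@4 write@6
I3 mul r3: issue@4 deps=(2,1) exec_start@6 write@9
I4 mul r1: issue@5 deps=(None,2) exec_start@6 write@7
I5 add r1: issue@6 deps=(None,None) exec_start@6 write@9

Answer: 2 4 6 9 7 9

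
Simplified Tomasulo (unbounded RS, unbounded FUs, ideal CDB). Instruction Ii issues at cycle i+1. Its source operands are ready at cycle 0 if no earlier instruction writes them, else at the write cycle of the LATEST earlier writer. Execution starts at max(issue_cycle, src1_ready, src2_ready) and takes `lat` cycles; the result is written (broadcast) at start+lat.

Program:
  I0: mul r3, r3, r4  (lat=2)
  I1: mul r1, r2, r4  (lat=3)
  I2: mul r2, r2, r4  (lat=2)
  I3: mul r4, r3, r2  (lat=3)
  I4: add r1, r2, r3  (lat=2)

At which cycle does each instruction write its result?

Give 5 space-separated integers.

I0 mul r3: issue@1 deps=(None,None) exec_start@1 write@3
I1 mul r1: issue@2 deps=(None,None) exec_start@2 write@5
I2 mul r2: issue@3 deps=(None,None) exec_start@3 write@5
I3 mul r4: issue@4 deps=(0,2) exec_start@5 write@8
I4 add r1: issue@5 deps=(2,0) exec_start@5 write@7

Answer: 3 5 5 8 7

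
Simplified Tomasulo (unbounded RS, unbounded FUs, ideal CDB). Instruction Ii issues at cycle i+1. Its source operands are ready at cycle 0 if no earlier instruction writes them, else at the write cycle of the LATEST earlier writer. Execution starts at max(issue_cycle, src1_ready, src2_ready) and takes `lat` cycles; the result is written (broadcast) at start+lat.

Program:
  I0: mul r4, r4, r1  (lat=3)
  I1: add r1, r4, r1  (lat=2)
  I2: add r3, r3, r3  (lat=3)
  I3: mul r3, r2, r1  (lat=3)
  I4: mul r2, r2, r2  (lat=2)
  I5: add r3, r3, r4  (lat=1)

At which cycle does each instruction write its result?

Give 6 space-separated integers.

Answer: 4 6 6 9 7 10

Derivation:
I0 mul r4: issue@1 deps=(None,None) exec_start@1 write@4
I1 add r1: issue@2 deps=(0,None) exec_start@4 write@6
I2 add r3: issue@3 deps=(None,None) exec_start@3 write@6
I3 mul r3: issue@4 deps=(None,1) exec_start@6 write@9
I4 mul r2: issue@5 deps=(None,None) exec_start@5 write@7
I5 add r3: issue@6 deps=(3,0) exec_start@9 write@10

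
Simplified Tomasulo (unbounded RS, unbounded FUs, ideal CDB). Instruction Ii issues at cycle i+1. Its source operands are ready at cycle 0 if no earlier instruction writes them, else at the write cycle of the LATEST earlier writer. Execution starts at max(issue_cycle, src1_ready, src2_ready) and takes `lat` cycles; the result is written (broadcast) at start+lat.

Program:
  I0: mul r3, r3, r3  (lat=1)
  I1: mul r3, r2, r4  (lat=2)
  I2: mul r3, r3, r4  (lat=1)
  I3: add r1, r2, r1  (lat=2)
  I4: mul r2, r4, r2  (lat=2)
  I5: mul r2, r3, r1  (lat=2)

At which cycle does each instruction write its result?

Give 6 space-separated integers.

I0 mul r3: issue@1 deps=(None,None) exec_start@1 write@2
I1 mul r3: issue@2 deps=(None,None) exec_start@2 write@4
I2 mul r3: issue@3 deps=(1,None) exec_start@4 write@5
I3 add r1: issue@4 deps=(None,None) exec_start@4 write@6
I4 mul r2: issue@5 deps=(None,None) exec_start@5 write@7
I5 mul r2: issue@6 deps=(2,3) exec_start@6 write@8

Answer: 2 4 5 6 7 8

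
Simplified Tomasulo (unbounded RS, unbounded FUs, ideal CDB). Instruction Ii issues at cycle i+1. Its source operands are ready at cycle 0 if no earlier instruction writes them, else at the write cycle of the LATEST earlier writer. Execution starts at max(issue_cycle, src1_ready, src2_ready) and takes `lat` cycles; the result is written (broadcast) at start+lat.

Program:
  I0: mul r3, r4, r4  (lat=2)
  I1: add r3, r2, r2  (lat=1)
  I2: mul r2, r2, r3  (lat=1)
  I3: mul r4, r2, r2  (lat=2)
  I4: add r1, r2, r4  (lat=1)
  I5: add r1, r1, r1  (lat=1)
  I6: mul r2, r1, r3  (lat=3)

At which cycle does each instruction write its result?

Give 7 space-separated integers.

Answer: 3 3 4 6 7 8 11

Derivation:
I0 mul r3: issue@1 deps=(None,None) exec_start@1 write@3
I1 add r3: issue@2 deps=(None,None) exec_start@2 write@3
I2 mul r2: issue@3 deps=(None,1) exec_start@3 write@4
I3 mul r4: issue@4 deps=(2,2) exec_start@4 write@6
I4 add r1: issue@5 deps=(2,3) exec_start@6 write@7
I5 add r1: issue@6 deps=(4,4) exec_start@7 write@8
I6 mul r2: issue@7 deps=(5,1) exec_start@8 write@11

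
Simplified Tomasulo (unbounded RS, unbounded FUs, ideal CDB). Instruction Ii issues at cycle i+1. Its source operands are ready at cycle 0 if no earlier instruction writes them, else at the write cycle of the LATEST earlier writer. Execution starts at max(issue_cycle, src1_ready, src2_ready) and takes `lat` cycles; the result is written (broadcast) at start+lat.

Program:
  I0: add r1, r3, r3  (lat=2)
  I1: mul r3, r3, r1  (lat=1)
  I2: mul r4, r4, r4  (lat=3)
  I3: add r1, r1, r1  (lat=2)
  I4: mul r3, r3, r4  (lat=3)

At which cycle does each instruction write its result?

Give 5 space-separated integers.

Answer: 3 4 6 6 9

Derivation:
I0 add r1: issue@1 deps=(None,None) exec_start@1 write@3
I1 mul r3: issue@2 deps=(None,0) exec_start@3 write@4
I2 mul r4: issue@3 deps=(None,None) exec_start@3 write@6
I3 add r1: issue@4 deps=(0,0) exec_start@4 write@6
I4 mul r3: issue@5 deps=(1,2) exec_start@6 write@9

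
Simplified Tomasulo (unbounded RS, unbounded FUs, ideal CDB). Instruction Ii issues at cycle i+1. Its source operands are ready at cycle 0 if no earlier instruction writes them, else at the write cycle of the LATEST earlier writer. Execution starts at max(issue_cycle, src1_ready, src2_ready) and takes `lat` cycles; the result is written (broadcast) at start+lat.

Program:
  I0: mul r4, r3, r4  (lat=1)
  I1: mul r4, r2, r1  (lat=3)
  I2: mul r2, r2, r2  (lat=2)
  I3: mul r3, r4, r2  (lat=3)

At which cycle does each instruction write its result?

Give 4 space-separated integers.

Answer: 2 5 5 8

Derivation:
I0 mul r4: issue@1 deps=(None,None) exec_start@1 write@2
I1 mul r4: issue@2 deps=(None,None) exec_start@2 write@5
I2 mul r2: issue@3 deps=(None,None) exec_start@3 write@5
I3 mul r3: issue@4 deps=(1,2) exec_start@5 write@8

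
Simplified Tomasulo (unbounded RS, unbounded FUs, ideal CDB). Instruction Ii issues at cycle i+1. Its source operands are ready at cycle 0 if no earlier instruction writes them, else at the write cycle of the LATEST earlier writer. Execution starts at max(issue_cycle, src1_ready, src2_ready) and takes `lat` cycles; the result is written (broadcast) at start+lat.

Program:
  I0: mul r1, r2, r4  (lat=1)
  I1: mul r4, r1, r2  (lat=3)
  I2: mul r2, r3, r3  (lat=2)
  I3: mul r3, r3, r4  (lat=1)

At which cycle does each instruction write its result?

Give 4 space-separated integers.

I0 mul r1: issue@1 deps=(None,None) exec_start@1 write@2
I1 mul r4: issue@2 deps=(0,None) exec_start@2 write@5
I2 mul r2: issue@3 deps=(None,None) exec_start@3 write@5
I3 mul r3: issue@4 deps=(None,1) exec_start@5 write@6

Answer: 2 5 5 6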